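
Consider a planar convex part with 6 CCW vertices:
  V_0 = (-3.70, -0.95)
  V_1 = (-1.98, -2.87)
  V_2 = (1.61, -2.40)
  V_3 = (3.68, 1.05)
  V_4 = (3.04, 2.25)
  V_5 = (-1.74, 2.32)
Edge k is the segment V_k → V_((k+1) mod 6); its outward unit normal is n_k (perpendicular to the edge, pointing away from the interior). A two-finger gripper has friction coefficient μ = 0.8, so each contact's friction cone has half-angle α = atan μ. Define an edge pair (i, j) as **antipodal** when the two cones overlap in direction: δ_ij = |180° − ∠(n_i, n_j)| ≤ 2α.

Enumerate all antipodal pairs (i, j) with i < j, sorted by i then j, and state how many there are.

count = 9; pairs: (0,2), (0,3), (0,4), (1,3), (1,4), (1,5), (2,4), (2,5), (3,5)

α = atan 0.8 = 38.66°;  2α = 77.32°
n_0 = (-0.7448, -0.6672)
n_1 = (+0.1298, -0.9915)
n_2 = (+0.8575, -0.5145)
n_3 = (+0.8824, +0.4706)
n_4 = (+0.0146, +0.9999)
n_5 = (-0.8577, +0.5141)
  (0,1): δ = 124.40°  ·
  (0,2): δ = 72.82°  ✓
  (0,3): δ = 13.78°  ✓
  (0,4): δ = 47.31°  ✓
  (0,5): δ = 107.21°  ·
  (1,2): δ = 128.42°  ·
  (1,3): δ = 69.39°  ✓
  (1,4): δ = 8.30°  ✓
  (1,5): δ = 51.60°  ✓
  (2,3): δ = 120.96°  ·
  (2,4): δ = 59.88°  ✓
  (2,5): δ = 0.03°  ✓
  (3,4): δ = 118.91°  ·
  (3,5): δ = 59.01°  ✓
  (4,5): δ = 120.10°  ·
antipodal pairs: 9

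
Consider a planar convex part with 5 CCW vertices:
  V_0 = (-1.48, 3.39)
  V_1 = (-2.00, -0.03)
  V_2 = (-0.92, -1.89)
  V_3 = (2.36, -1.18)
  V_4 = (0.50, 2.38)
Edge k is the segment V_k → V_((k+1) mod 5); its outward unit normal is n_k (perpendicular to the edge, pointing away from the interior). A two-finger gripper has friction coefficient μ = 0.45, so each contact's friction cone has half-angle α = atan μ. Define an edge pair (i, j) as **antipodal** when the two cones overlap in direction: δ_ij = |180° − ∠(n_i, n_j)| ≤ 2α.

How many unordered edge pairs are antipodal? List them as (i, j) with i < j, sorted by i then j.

count = 4; pairs: (0,3), (1,3), (1,4), (2,4)

α = atan 0.45 = 24.23°;  2α = 48.46°
n_0 = (-0.9886, +0.1503)
n_1 = (-0.8648, -0.5021)
n_2 = (+0.2116, -0.9774)
n_3 = (+0.8863, +0.4631)
n_4 = (+0.4544, +0.8908)
  (0,1): δ = 141.21°  ·
  (0,2): δ = 69.14°  ·
  (0,3): δ = 36.23°  ✓
  (0,4): δ = 71.62°  ·
  (1,2): δ = 107.93°  ·
  (1,3): δ = 2.56°  ✓
  (1,4): δ = 32.83°  ✓
  (2,3): δ = 74.63°  ·
  (2,4): δ = 39.24°  ✓
  (3,4): δ = 144.61°  ·
antipodal pairs: 4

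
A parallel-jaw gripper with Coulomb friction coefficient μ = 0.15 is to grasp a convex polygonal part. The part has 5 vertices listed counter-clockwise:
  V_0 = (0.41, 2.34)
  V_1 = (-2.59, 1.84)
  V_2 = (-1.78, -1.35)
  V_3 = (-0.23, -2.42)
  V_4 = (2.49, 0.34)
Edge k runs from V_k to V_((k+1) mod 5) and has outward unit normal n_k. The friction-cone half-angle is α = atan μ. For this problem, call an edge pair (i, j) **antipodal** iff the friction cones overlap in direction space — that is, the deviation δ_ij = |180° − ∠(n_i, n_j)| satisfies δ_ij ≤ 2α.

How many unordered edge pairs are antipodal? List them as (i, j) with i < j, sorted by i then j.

count = 1; pairs: (2,4)

α = atan 0.15 = 8.53°;  2α = 17.06°
n_0 = (-0.1644, +0.9864)
n_1 = (-0.9692, -0.2461)
n_2 = (-0.5681, -0.8230)
n_3 = (+0.7122, -0.7019)
n_4 = (+0.6931, +0.7208)
  (0,1): δ = 85.21°  ·
  (0,2): δ = 44.08°  ·
  (0,3): δ = 35.96°  ·
  (0,4): δ = 126.66°  ·
  (1,2): δ = 138.87°  ·
  (1,3): δ = 58.83°  ·
  (1,4): δ = 31.88°  ·
  (2,3): δ = 99.96°  ·
  (2,4): δ = 9.26°  ✓
  (3,4): δ = 89.29°  ·
antipodal pairs: 1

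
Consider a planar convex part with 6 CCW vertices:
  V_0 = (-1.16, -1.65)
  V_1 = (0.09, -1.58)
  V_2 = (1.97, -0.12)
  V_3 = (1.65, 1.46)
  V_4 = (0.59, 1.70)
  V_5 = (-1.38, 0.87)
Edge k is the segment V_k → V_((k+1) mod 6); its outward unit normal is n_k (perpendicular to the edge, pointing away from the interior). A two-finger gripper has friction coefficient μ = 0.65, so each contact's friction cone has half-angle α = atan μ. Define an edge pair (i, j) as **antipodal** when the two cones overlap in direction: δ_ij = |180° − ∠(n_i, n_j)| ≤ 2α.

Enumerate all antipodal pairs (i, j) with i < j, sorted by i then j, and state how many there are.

α = atan 0.65 = 33.02°;  2α = 66.05°
n_0 = (+0.0559, -0.9984)
n_1 = (+0.6134, -0.7898)
n_2 = (+0.9801, +0.1985)
n_3 = (+0.2208, +0.9753)
n_4 = (-0.3883, +0.9215)
n_5 = (-0.9962, -0.0870)
  (0,1): δ = 145.37°  ·
  (0,2): δ = 81.76°  ·
  (0,3): δ = 15.96°  ✓
  (0,4): δ = 19.64°  ✓
  (0,5): δ = 91.78°  ·
  (1,2): δ = 116.38°  ·
  (1,3): δ = 50.59°  ✓
  (1,4): δ = 14.99°  ✓
  (1,5): δ = 57.16°  ✓
  (2,3): δ = 114.21°  ·
  (2,4): δ = 78.60°  ·
  (2,5): δ = 6.46°  ✓
  (3,4): δ = 144.40°  ·
  (3,5): δ = 72.25°  ·
  (4,5): δ = 107.86°  ·
antipodal pairs: 6

count = 6; pairs: (0,3), (0,4), (1,3), (1,4), (1,5), (2,5)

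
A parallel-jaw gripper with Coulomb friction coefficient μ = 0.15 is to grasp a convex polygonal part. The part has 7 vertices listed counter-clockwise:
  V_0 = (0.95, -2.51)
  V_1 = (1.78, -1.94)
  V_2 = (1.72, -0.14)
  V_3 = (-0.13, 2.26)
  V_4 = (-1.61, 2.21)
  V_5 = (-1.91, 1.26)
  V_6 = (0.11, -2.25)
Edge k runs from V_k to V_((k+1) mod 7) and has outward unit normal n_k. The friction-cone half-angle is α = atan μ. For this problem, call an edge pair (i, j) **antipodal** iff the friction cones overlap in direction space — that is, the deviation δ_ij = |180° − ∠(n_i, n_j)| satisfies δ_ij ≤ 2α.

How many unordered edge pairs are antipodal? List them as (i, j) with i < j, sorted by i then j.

α = atan 0.15 = 8.53°;  2α = 17.06°
n_0 = (+0.5661, -0.8243)
n_1 = (+0.9994, +0.0333)
n_2 = (+0.7920, +0.6105)
n_3 = (-0.0338, +0.9994)
n_4 = (-0.9536, +0.3011)
n_5 = (-0.8667, -0.4988)
n_6 = (-0.2957, -0.9553)
  (0,1): δ = 122.57°  ·
  (0,2): δ = 86.85°  ·
  (0,3): δ = 32.54°  ·
  (0,4): δ = 38.00°  ·
  (0,5): δ = 85.44°  ·
  (0,6): δ = 128.32°  ·
  (1,2): δ = 144.28°  ·
  (1,3): δ = 89.97°  ·
  (1,4): δ = 19.43°  ·
  (1,5): δ = 28.01°  ·
  (1,6): δ = 70.89°  ·
  (2,3): δ = 125.69°  ·
  (2,4): δ = 55.15°  ·
  (2,5): δ = 7.71°  ✓
  (2,6): δ = 35.18°  ·
  (3,4): δ = 109.46°  ·
  (3,5): δ = 62.01°  ·
  (3,6): δ = 19.13°  ·
  (4,5): δ = 132.55°  ·
  (4,6): δ = 89.67°  ·
  (5,6): δ = 137.12°  ·
antipodal pairs: 1

count = 1; pairs: (2,5)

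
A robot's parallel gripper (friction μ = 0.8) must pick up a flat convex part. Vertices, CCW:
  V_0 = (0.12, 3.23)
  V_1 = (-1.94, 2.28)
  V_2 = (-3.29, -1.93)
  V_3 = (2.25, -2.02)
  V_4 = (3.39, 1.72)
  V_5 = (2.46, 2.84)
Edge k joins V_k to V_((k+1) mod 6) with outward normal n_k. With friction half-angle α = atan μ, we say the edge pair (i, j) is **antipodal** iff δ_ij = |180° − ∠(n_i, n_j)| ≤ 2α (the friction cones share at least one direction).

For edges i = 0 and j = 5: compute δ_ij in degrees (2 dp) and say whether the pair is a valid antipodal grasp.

δ = 145.78°, invalid

α = atan 0.8 = 38.66°;  2α = 77.32°
edge 0: e_0 = (-2.06, -0.95);  n_0 = (-0.4188, +0.9081)
edge 5: e_5 = (-2.34, +0.39);  n_5 = (+0.1644, +0.9864)
∠(n_0, n_5) = 34.22°
δ = |180° − 34.22°| = 145.78°
145.78° > 2α = 77.32°  →  invalid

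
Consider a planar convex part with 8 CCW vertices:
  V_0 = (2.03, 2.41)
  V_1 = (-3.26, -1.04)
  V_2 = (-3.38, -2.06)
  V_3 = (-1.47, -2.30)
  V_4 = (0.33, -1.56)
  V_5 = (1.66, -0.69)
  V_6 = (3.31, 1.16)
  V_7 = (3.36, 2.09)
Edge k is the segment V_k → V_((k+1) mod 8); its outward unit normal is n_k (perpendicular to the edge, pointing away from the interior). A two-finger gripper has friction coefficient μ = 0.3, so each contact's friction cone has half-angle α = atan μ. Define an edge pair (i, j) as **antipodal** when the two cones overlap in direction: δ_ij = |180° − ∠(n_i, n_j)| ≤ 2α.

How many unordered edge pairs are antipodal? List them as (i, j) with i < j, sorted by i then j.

count = 5; pairs: (0,3), (0,4), (0,5), (1,6), (2,7)

α = atan 0.3 = 16.70°;  2α = 33.40°
n_0 = (-0.5463, +0.8376)
n_1 = (-0.9932, +0.1168)
n_2 = (-0.1247, -0.9922)
n_3 = (+0.3802, -0.9249)
n_4 = (+0.5474, -0.8369)
n_5 = (+0.7463, -0.6656)
n_6 = (+0.9986, -0.0537)
n_7 = (+0.2339, +0.9723)
  (0,1): δ = 129.82°  ·
  (0,2): δ = 40.27°  ·
  (0,3): δ = 10.76°  ✓
  (0,4): δ = 0.08°  ✓
  (0,5): δ = 15.16°  ✓
  (0,6): δ = 53.81°  ·
  (0,7): δ = 133.36°  ·
  (1,2): δ = 90.45°  ·
  (1,3): δ = 60.94°  ·
  (1,4): δ = 50.10°  ·
  (1,5): δ = 35.02°  ·
  (1,6): δ = 3.63°  ✓
  (1,7): δ = 83.18°  ·
  (2,3): δ = 150.49°  ·
  (2,4): δ = 139.65°  ·
  (2,5): δ = 124.57°  ·
  (2,6): δ = 85.92°  ·
  (2,7): δ = 6.37°  ✓
  (3,4): δ = 169.16°  ·
  (3,5): δ = 154.08°  ·
  (3,6): δ = 115.43°  ·
  (3,7): δ = 35.88°  ·
  (4,5): δ = 164.92°  ·
  (4,6): δ = 126.27°  ·
  (4,7): δ = 46.72°  ·
  (5,6): δ = 141.35°  ·
  (5,7): δ = 61.80°  ·
  (6,7): δ = 100.45°  ·
antipodal pairs: 5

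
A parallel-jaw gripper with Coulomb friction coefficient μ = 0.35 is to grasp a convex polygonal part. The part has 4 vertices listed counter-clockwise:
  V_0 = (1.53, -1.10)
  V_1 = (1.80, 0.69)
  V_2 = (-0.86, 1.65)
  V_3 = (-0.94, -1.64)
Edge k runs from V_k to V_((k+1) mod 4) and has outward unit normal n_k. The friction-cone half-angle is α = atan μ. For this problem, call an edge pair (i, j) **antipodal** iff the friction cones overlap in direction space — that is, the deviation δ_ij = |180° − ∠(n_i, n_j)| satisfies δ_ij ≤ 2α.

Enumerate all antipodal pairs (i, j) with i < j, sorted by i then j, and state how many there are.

α = atan 0.35 = 19.29°;  2α = 38.58°
n_0 = (+0.9888, -0.1492)
n_1 = (+0.3395, +0.9406)
n_2 = (-0.9997, +0.0243)
n_3 = (+0.2136, -0.9769)
  (0,1): δ = 101.27°  ·
  (0,2): δ = 7.18°  ✓
  (0,3): δ = 110.91°  ·
  (1,2): δ = 71.55°  ·
  (1,3): δ = 32.18°  ✓
  (2,3): δ = 76.27°  ·
antipodal pairs: 2

count = 2; pairs: (0,2), (1,3)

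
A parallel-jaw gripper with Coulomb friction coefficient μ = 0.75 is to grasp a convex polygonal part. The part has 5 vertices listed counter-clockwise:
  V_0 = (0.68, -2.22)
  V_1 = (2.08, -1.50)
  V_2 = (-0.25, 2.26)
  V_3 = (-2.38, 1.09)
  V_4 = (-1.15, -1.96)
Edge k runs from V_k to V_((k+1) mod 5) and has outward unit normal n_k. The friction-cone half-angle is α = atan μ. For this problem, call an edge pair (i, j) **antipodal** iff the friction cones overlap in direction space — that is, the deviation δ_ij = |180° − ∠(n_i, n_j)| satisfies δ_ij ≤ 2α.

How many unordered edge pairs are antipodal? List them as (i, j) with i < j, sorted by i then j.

α = atan 0.75 = 36.87°;  2α = 73.74°
n_0 = (+0.4573, -0.8893)
n_1 = (+0.8500, +0.5267)
n_2 = (-0.4814, +0.8765)
n_3 = (-0.9274, -0.3740)
n_4 = (-0.1407, -0.9901)
  (0,1): δ = 85.43°  ·
  (0,2): δ = 1.56°  ✓
  (0,3): δ = 84.75°  ·
  (0,4): δ = 144.70°  ·
  (1,2): δ = 93.01°  ·
  (1,3): δ = 9.82°  ✓
  (1,4): δ = 50.13°  ✓
  (2,3): δ = 96.82°  ·
  (2,4): δ = 36.87°  ✓
  (3,4): δ = 120.05°  ·
antipodal pairs: 4

count = 4; pairs: (0,2), (1,3), (1,4), (2,4)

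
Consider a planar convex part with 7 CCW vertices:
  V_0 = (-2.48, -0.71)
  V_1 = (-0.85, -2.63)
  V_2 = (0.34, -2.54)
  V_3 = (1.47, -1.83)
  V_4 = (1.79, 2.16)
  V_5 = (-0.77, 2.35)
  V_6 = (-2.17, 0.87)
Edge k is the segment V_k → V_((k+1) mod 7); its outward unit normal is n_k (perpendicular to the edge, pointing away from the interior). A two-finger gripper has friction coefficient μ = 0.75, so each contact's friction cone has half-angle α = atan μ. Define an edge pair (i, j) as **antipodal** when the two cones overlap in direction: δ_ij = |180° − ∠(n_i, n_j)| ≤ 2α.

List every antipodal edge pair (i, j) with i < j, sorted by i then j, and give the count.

α = atan 0.75 = 36.87°;  2α = 73.74°
n_0 = (-0.7623, -0.6472)
n_1 = (+0.0754, -0.9972)
n_2 = (+0.5320, -0.8467)
n_3 = (+0.9968, -0.0799)
n_4 = (+0.0740, +0.9973)
n_5 = (-0.7265, +0.6872)
n_6 = (-0.9813, +0.1925)
  (0,1): δ = 126.00°  ·
  (0,2): δ = 98.19°  ·
  (0,3): δ = 44.92°  ✓
  (0,4): δ = 45.43°  ✓
  (0,5): δ = 96.26°  ·
  (0,6): δ = 128.57°  ·
  (1,2): δ = 152.18°  ·
  (1,3): δ = 98.91°  ·
  (1,4): δ = 8.57°  ✓
  (1,5): δ = 42.27°  ✓
  (1,6): δ = 74.57°  ·
  (2,3): δ = 126.73°  ·
  (2,4): δ = 36.39°  ✓
  (2,5): δ = 14.45°  ✓
  (2,6): δ = 46.76°  ✓
  (3,4): δ = 89.66°  ·
  (3,5): δ = 38.82°  ✓
  (3,6): δ = 6.52°  ✓
  (4,5): δ = 129.16°  ·
  (4,6): δ = 96.86°  ·
  (5,6): δ = 147.69°  ·
antipodal pairs: 9

count = 9; pairs: (0,3), (0,4), (1,4), (1,5), (2,4), (2,5), (2,6), (3,5), (3,6)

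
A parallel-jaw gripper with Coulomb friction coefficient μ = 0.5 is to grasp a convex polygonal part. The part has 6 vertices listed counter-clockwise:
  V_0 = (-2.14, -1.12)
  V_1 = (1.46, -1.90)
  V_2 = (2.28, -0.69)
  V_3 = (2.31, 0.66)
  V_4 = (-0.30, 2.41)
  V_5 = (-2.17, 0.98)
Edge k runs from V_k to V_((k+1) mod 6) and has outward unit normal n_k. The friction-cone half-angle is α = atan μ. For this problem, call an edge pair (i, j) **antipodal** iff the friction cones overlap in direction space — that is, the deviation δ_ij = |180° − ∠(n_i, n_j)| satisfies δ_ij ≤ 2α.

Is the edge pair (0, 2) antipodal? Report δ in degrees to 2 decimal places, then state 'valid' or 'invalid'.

δ = 79.05°, invalid

α = atan 0.5 = 26.57°;  2α = 53.13°
edge 0: e_0 = (+3.60, -0.78);  n_0 = (-0.2118, -0.9773)
edge 2: e_2 = (+0.03, +1.35);  n_2 = (+0.9998, -0.0222)
∠(n_0, n_2) = 100.95°
δ = |180° − 100.95°| = 79.05°
79.05° > 2α = 53.13°  →  invalid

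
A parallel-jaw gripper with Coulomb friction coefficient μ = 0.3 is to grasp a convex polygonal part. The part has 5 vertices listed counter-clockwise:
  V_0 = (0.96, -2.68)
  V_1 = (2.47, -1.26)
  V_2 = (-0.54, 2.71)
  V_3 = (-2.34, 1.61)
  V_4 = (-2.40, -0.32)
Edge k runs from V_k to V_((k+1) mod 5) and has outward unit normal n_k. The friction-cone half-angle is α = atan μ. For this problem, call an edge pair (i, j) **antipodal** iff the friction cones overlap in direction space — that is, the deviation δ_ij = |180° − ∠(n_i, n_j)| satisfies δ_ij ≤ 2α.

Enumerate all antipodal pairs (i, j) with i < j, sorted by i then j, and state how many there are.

α = atan 0.3 = 16.70°;  2α = 33.40°
n_0 = (+0.6851, -0.7285)
n_1 = (+0.7969, +0.6042)
n_2 = (-0.5215, +0.8533)
n_3 = (-0.9995, +0.0311)
n_4 = (-0.5748, -0.8183)
  (0,1): δ = 96.07°  ·
  (0,2): δ = 11.81°  ✓
  (0,3): δ = 44.98°  ·
  (0,4): δ = 101.68°  ·
  (1,2): δ = 95.74°  ·
  (1,3): δ = 38.95°  ·
  (1,4): δ = 17.75°  ✓
  (2,3): δ = 123.21°  ·
  (2,4): δ = 66.51°  ·
  (3,4): δ = 123.30°  ·
antipodal pairs: 2

count = 2; pairs: (0,2), (1,4)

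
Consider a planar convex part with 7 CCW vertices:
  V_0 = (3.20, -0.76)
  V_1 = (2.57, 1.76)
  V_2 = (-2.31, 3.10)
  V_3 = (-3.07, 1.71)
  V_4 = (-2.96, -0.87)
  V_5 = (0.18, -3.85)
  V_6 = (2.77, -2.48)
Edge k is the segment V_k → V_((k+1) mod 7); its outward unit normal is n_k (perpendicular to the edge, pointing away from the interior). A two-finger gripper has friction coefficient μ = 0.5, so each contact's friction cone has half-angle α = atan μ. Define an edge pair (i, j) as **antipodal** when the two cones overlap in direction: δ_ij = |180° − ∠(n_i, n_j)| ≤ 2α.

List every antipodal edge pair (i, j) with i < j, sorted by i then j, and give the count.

count = 8; pairs: (0,2), (0,3), (0,4), (1,4), (1,5), (2,5), (2,6), (3,6)

α = atan 0.5 = 26.57°;  2α = 53.13°
n_0 = (+0.9701, +0.2425)
n_1 = (+0.2648, +0.9643)
n_2 = (-0.8774, +0.4797)
n_3 = (-0.9991, -0.0426)
n_4 = (-0.6884, -0.7253)
n_5 = (+0.4676, -0.8840)
n_6 = (+0.9701, -0.2425)
  (0,1): δ = 119.39°  ·
  (0,2): δ = 42.70°  ✓
  (0,3): δ = 11.59°  ✓
  (0,4): δ = 32.46°  ✓
  (0,5): δ = 103.84°  ·
  (0,6): δ = 151.93°  ·
  (1,2): δ = 103.31°  ·
  (1,3): δ = 72.20°  ·
  (1,4): δ = 28.15°  ✓
  (1,5): δ = 43.23°  ✓
  (1,6): δ = 91.32°  ·
  (2,3): δ = 148.89°  ·
  (2,4): δ = 104.83°  ·
  (2,5): δ = 33.45°  ✓
  (2,6): δ = 14.63°  ✓
  (3,4): δ = 135.94°  ·
  (3,5): δ = 64.56°  ·
  (3,6): δ = 16.48°  ✓
  (4,5): δ = 108.62°  ·
  (4,6): δ = 60.53°  ·
  (5,6): δ = 131.91°  ·
antipodal pairs: 8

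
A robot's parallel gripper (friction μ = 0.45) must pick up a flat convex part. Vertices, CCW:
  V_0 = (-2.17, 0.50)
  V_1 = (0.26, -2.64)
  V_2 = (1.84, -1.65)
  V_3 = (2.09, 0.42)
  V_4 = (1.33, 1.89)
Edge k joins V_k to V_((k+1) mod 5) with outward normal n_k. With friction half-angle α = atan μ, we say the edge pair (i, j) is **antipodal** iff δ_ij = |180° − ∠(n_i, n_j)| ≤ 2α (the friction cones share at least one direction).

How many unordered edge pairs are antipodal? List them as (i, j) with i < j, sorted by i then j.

count = 3; pairs: (0,2), (0,3), (1,4)

α = atan 0.45 = 24.23°;  2α = 48.46°
n_0 = (-0.7908, -0.6120)
n_1 = (+0.5310, -0.8474)
n_2 = (+0.9928, -0.1199)
n_3 = (+0.8883, +0.4593)
n_4 = (-0.3691, +0.9294)
  (0,1): δ = 95.67°  ·
  (0,2): δ = 44.62°  ✓
  (0,3): δ = 10.40°  ✓
  (0,4): δ = 73.92°  ·
  (1,2): δ = 128.96°  ·
  (1,3): δ = 94.73°  ·
  (1,4): δ = 10.41°  ✓
  (2,3): δ = 145.77°  ·
  (2,4): δ = 61.45°  ·
  (3,4): δ = 95.68°  ·
antipodal pairs: 3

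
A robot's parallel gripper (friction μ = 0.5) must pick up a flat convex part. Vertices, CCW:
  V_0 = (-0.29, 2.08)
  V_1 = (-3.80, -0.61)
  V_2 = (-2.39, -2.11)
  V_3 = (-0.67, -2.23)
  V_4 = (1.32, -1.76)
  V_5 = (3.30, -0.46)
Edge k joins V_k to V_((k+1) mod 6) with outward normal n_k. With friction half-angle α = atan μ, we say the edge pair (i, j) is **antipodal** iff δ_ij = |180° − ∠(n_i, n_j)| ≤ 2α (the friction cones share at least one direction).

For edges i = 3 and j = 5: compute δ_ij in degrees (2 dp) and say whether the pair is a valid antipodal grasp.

δ = 48.57°, valid

α = atan 0.5 = 26.57°;  2α = 53.13°
edge 3: e_3 = (+1.99, +0.47);  n_3 = (+0.2299, -0.9732)
edge 5: e_5 = (-3.59, +2.54);  n_5 = (+0.5776, +0.8163)
∠(n_3, n_5) = 131.43°
δ = |180° − 131.43°| = 48.57°
48.57° ≤ 2α = 53.13°  →  valid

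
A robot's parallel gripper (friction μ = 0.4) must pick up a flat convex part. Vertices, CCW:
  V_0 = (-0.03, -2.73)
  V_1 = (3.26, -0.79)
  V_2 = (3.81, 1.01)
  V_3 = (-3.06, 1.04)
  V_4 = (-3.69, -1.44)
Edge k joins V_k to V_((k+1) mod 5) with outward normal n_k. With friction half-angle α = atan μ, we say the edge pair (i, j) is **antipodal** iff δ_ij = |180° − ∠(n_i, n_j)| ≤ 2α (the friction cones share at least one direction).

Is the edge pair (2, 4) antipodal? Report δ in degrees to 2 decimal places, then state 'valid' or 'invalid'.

δ = 19.17°, valid

α = atan 0.4 = 21.80°;  2α = 43.60°
edge 2: e_2 = (-6.87, +0.03);  n_2 = (+0.0044, +1.0000)
edge 4: e_4 = (+3.66, -1.29);  n_4 = (-0.3324, -0.9431)
∠(n_2, n_4) = 160.83°
δ = |180° − 160.83°| = 19.17°
19.17° ≤ 2α = 43.60°  →  valid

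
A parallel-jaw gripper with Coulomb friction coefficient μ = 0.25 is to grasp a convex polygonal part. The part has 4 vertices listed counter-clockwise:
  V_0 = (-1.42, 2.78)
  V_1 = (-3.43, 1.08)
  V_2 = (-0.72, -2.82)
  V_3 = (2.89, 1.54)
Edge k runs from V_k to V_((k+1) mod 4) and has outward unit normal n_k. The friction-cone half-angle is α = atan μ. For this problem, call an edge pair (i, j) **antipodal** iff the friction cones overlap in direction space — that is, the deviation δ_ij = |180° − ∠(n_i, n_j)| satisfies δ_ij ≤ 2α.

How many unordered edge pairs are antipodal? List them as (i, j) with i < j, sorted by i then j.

count = 1; pairs: (0,2)

α = atan 0.25 = 14.04°;  2α = 28.07°
n_0 = (-0.6458, +0.7635)
n_1 = (-0.8212, -0.5706)
n_2 = (+0.7702, -0.6377)
n_3 = (+0.2765, +0.9610)
  (0,1): δ = 95.43°  ·
  (0,2): δ = 10.15°  ✓
  (0,3): δ = 123.73°  ·
  (1,2): δ = 74.42°  ·
  (1,3): δ = 39.15°  ·
  (2,3): δ = 66.43°  ·
antipodal pairs: 1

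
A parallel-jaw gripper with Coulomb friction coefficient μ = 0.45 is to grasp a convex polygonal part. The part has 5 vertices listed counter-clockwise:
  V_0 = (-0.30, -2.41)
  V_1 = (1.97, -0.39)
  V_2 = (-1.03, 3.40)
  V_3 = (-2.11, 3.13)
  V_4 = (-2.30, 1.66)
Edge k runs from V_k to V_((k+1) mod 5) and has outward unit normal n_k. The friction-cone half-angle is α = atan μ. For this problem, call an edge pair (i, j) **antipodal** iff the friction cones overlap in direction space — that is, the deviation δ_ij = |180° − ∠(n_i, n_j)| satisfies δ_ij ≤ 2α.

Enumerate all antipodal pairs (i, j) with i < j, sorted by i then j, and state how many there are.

α = atan 0.45 = 24.23°;  2α = 48.46°
n_0 = (+0.6648, -0.7470)
n_1 = (+0.7841, +0.6206)
n_2 = (-0.2425, +0.9701)
n_3 = (-0.9918, +0.1282)
n_4 = (-0.8975, -0.4410)
  (0,1): δ = 93.30°  ·
  (0,2): δ = 27.63°  ✓
  (0,3): δ = 40.97°  ✓
  (0,4): δ = 74.50°  ·
  (1,2): δ = 114.33°  ·
  (1,3): δ = 45.73°  ✓
  (1,4): δ = 12.19°  ✓
  (2,3): δ = 111.40°  ·
  (2,4): δ = 77.87°  ·
  (3,4): δ = 146.47°  ·
antipodal pairs: 4

count = 4; pairs: (0,2), (0,3), (1,3), (1,4)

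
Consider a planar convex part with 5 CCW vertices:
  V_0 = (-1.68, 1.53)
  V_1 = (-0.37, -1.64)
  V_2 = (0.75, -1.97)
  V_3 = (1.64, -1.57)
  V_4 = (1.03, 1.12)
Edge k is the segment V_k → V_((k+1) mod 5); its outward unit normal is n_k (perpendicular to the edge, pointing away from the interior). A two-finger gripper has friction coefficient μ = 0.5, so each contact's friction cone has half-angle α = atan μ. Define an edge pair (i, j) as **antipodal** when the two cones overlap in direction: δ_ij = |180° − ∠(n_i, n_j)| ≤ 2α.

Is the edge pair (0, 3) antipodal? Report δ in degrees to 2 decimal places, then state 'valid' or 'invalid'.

α = atan 0.5 = 26.57°;  2α = 53.13°
edge 0: e_0 = (+1.31, -3.17);  n_0 = (-0.9242, -0.3819)
edge 3: e_3 = (-0.61, +2.69);  n_3 = (+0.9752, +0.2212)
∠(n_0, n_3) = 170.32°
δ = |180° − 170.32°| = 9.68°
9.68° ≤ 2α = 53.13°  →  valid

δ = 9.68°, valid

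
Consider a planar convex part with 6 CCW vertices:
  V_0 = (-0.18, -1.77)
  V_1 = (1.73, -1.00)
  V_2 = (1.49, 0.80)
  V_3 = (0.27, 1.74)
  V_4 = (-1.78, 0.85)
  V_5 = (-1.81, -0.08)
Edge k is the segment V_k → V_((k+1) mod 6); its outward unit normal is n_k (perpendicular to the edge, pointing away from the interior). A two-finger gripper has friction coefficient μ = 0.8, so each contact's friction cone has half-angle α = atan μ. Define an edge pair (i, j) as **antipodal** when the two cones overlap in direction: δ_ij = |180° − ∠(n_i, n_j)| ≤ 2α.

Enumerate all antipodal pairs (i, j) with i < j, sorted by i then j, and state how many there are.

count = 9; pairs: (0,2), (0,3), (0,4), (1,3), (1,4), (1,5), (2,4), (2,5), (3,5)

α = atan 0.8 = 38.66°;  2α = 77.32°
n_0 = (+0.3739, -0.9275)
n_1 = (+0.9912, +0.1322)
n_2 = (+0.6103, +0.7921)
n_3 = (-0.3982, +0.9173)
n_4 = (-0.9995, +0.0322)
n_5 = (-0.7198, -0.6942)
  (0,1): δ = 104.36°  ·
  (0,2): δ = 59.57°  ✓
  (0,3): δ = 1.51°  ✓
  (0,4): δ = 66.20°  ✓
  (0,5): δ = 112.01°  ·
  (1,2): δ = 135.21°  ·
  (1,3): δ = 74.13°  ✓
  (1,4): δ = 9.44°  ✓
  (1,5): δ = 36.37°  ✓
  (2,3): δ = 118.92°  ·
  (2,4): δ = 54.23°  ✓
  (2,5): δ = 8.42°  ✓
  (3,4): δ = 115.32°  ·
  (3,5): δ = 69.50°  ✓
  (4,5): δ = 134.19°  ·
antipodal pairs: 9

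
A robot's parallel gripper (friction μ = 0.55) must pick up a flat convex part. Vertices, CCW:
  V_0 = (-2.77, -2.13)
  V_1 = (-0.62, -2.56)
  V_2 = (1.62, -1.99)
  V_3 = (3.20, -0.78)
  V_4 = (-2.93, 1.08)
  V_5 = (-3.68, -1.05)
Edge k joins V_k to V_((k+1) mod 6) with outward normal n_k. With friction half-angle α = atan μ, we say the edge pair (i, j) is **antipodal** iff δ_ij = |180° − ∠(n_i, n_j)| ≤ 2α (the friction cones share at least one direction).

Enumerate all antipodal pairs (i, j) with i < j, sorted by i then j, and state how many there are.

count = 6; pairs: (0,3), (1,3), (1,4), (2,3), (2,4), (3,5)

α = atan 0.55 = 28.81°;  2α = 57.62°
n_0 = (-0.1961, -0.9806)
n_1 = (+0.2466, -0.9691)
n_2 = (+0.6080, -0.7939)
n_3 = (+0.2904, +0.9569)
n_4 = (-0.9432, +0.3321)
n_5 = (-0.7647, -0.6444)
  (0,1): δ = 154.41°  ·
  (0,2): δ = 131.24°  ·
  (0,3): δ = 5.57°  ✓
  (0,4): δ = 81.91°  ·
  (0,5): δ = 141.43°  ·
  (1,2): δ = 156.83°  ·
  (1,3): δ = 31.16°  ✓
  (1,4): δ = 56.33°  ✓
  (1,5): δ = 115.84°  ·
  (2,3): δ = 54.32°  ✓
  (2,4): δ = 33.16°  ✓
  (2,5): δ = 92.67°  ·
  (3,4): δ = 92.52°  ·
  (3,5): δ = 33.00°  ✓
  (4,5): δ = 120.48°  ·
antipodal pairs: 6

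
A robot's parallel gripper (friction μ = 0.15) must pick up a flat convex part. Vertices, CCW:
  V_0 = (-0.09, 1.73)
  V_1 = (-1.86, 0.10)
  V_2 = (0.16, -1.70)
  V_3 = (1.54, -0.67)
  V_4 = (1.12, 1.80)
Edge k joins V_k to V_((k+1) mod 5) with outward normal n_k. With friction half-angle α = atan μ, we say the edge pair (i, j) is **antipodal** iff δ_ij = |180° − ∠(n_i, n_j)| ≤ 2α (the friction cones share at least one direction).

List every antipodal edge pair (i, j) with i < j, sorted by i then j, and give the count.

α = atan 0.15 = 8.53°;  2α = 17.06°
n_0 = (-0.6774, +0.7356)
n_1 = (-0.6653, -0.7466)
n_2 = (+0.5981, -0.8014)
n_3 = (+0.9858, +0.1676)
n_4 = (-0.0578, +0.9983)
  (0,1): δ = 84.35°  ·
  (0,2): δ = 5.91°  ✓
  (0,3): δ = 57.01°  ·
  (0,4): δ = 140.67°  ·
  (1,2): δ = 101.56°  ·
  (1,3): δ = 38.65°  ·
  (1,4): δ = 45.01°  ·
  (2,3): δ = 117.09°  ·
  (2,4): δ = 33.43°  ·
  (3,4): δ = 96.34°  ·
antipodal pairs: 1

count = 1; pairs: (0,2)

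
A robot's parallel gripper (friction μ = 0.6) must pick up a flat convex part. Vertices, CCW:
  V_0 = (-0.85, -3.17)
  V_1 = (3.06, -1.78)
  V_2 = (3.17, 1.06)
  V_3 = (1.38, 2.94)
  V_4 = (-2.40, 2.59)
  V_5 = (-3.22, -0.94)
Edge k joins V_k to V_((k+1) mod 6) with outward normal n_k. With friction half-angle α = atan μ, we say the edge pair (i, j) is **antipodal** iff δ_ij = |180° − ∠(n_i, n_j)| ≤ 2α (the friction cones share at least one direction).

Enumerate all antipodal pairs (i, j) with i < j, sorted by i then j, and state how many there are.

count = 7; pairs: (0,3), (0,4), (1,4), (1,5), (2,4), (2,5), (3,5)

α = atan 0.6 = 30.96°;  2α = 61.93°
n_0 = (+0.3350, -0.9422)
n_1 = (+0.9993, -0.0387)
n_2 = (+0.7242, +0.6896)
n_3 = (-0.0922, +0.9957)
n_4 = (-0.9741, +0.2263)
n_5 = (-0.6853, -0.7283)
  (0,1): δ = 111.79°  ·
  (0,2): δ = 65.98°  ·
  (0,3): δ = 14.28°  ✓
  (0,4): δ = 57.35°  ✓
  (0,5): δ = 117.17°  ·
  (1,2): δ = 134.19°  ·
  (1,3): δ = 82.49°  ·
  (1,4): δ = 10.86°  ✓
  (1,5): δ = 48.96°  ✓
  (2,3): δ = 128.31°  ·
  (2,4): δ = 56.67°  ✓
  (2,5): δ = 3.15°  ✓
  (3,4): δ = 108.37°  ·
  (3,5): δ = 48.55°  ✓
  (4,5): δ = 120.18°  ·
antipodal pairs: 7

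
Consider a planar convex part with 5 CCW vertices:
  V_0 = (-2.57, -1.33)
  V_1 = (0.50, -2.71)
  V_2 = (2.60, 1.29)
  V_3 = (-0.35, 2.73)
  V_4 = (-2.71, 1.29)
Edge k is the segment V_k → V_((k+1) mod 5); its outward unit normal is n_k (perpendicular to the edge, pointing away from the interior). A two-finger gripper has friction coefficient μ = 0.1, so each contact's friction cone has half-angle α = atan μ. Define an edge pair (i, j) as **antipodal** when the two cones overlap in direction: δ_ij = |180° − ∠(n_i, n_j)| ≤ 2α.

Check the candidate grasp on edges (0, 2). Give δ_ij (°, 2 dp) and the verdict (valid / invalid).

δ = 1.81°, valid

α = atan 0.1 = 5.71°;  2α = 11.42°
edge 0: e_0 = (+3.07, -1.38);  n_0 = (-0.4100, -0.9121)
edge 2: e_2 = (-2.95, +1.44);  n_2 = (+0.4387, +0.8987)
∠(n_0, n_2) = 178.19°
δ = |180° − 178.19°| = 1.81°
1.81° ≤ 2α = 11.42°  →  valid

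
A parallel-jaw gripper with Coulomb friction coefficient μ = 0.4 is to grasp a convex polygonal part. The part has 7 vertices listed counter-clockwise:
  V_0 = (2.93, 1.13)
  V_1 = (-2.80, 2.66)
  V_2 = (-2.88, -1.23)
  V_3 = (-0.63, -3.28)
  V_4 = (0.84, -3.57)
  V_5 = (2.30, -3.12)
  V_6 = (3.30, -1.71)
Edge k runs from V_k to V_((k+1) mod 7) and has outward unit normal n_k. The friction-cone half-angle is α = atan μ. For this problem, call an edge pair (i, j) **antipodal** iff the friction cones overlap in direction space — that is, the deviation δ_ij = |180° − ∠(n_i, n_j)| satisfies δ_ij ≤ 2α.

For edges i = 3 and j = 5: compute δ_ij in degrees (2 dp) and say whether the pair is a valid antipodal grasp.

α = atan 0.4 = 21.80°;  2α = 43.60°
edge 3: e_3 = (+1.47, -0.29);  n_3 = (-0.1935, -0.9811)
edge 5: e_5 = (+1.00, +1.41);  n_5 = (+0.8157, -0.5785)
∠(n_3, n_5) = 65.81°
δ = |180° − 65.81°| = 114.19°
114.19° > 2α = 43.60°  →  invalid

δ = 114.19°, invalid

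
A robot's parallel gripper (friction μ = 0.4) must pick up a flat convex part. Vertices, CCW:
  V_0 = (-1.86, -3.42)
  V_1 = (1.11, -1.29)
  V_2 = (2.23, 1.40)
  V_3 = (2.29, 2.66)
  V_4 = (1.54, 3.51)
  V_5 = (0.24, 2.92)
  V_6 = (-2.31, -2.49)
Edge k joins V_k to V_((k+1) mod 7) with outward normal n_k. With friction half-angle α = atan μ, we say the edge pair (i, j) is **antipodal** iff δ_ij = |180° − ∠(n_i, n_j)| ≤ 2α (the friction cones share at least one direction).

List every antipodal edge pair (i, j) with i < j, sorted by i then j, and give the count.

α = atan 0.4 = 21.80°;  2α = 43.60°
n_0 = (+0.5828, -0.8126)
n_1 = (+0.9232, -0.3844)
n_2 = (+0.9989, -0.0476)
n_3 = (+0.7498, +0.6616)
n_4 = (-0.4133, +0.9106)
n_5 = (-0.9046, +0.4264)
n_6 = (-0.9002, -0.4356)
  (0,1): δ = 148.25°  ·
  (0,2): δ = 128.37°  ·
  (0,3): δ = 84.22°  ·
  (0,4): δ = 11.24°  ✓
  (0,5): δ = 29.12°  ✓
  (0,6): δ = 80.17°  ·
  (1,2): δ = 160.12°  ·
  (1,3): δ = 115.97°  ·
  (1,4): δ = 42.98°  ✓
  (1,5): δ = 2.63°  ✓
  (1,6): δ = 48.43°  ·
  (2,3): δ = 135.85°  ·
  (2,4): δ = 62.86°  ·
  (2,5): δ = 22.51°  ✓
  (2,6): δ = 28.55°  ✓
  (3,4): δ = 107.01°  ·
  (3,5): δ = 66.66°  ·
  (3,6): δ = 15.60°  ✓
  (4,5): δ = 139.65°  ·
  (4,6): δ = 88.59°  ·
  (5,6): δ = 128.94°  ·
antipodal pairs: 7

count = 7; pairs: (0,4), (0,5), (1,4), (1,5), (2,5), (2,6), (3,6)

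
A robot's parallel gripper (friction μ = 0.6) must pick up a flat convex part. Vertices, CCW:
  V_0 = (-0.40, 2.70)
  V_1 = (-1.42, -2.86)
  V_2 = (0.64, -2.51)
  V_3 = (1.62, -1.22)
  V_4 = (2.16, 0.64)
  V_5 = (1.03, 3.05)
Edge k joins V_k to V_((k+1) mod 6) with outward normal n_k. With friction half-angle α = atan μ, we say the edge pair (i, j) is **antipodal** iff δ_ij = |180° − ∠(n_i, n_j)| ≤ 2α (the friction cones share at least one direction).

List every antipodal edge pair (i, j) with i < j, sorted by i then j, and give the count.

α = atan 0.6 = 30.96°;  2α = 61.93°
n_0 = (-0.9836, +0.1804)
n_1 = (+0.1675, -0.9859)
n_2 = (+0.7963, -0.6049)
n_3 = (+0.9603, -0.2788)
n_4 = (+0.9054, +0.4245)
n_5 = (-0.2377, +0.9713)
  (0,1): δ = 69.96°  ·
  (0,2): δ = 26.83°  ✓
  (0,3): δ = 5.79°  ✓
  (0,4): δ = 35.52°  ✓
  (0,5): δ = 114.15°  ·
  (1,2): δ = 136.87°  ·
  (1,3): δ = 115.83°  ·
  (1,4): δ = 74.52°  ·
  (1,5): δ = 4.11°  ✓
  (2,3): δ = 158.97°  ·
  (2,4): δ = 117.66°  ·
  (2,5): δ = 39.02°  ✓
  (3,4): δ = 138.69°  ·
  (3,5): δ = 60.06°  ✓
  (4,5): δ = 101.37°  ·
antipodal pairs: 6

count = 6; pairs: (0,2), (0,3), (0,4), (1,5), (2,5), (3,5)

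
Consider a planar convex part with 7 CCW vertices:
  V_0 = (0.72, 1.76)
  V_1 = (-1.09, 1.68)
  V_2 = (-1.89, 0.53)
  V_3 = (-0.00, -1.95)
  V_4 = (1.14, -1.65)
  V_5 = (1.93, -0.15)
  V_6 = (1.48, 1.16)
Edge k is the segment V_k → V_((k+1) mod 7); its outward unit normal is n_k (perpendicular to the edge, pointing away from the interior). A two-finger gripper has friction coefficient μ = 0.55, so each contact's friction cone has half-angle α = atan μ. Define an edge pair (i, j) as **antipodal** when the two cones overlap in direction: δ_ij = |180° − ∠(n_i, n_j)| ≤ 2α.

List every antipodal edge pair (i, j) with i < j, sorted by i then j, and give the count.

α = atan 0.55 = 28.81°;  2α = 57.62°
n_0 = (-0.0442, +0.9990)
n_1 = (-0.8209, +0.5711)
n_2 = (-0.7954, -0.6061)
n_3 = (+0.2545, -0.9671)
n_4 = (+0.8848, -0.4660)
n_5 = (+0.9458, +0.3249)
n_6 = (+0.6196, +0.7849)
  (0,1): δ = 127.36°  ·
  (0,2): δ = 55.22°  ✓
  (0,3): δ = 12.21°  ✓
  (0,4): δ = 59.69°  ·
  (0,5): δ = 106.43°  ·
  (0,6): δ = 139.18°  ·
  (1,2): δ = 107.86°  ·
  (1,3): δ = 40.43°  ✓
  (1,4): δ = 7.05°  ✓
  (1,5): δ = 53.78°  ✓
  (1,6): δ = 86.53°  ·
  (2,3): δ = 112.57°  ·
  (2,4): δ = 65.09°  ·
  (2,5): δ = 18.35°  ✓
  (2,6): δ = 14.40°  ✓
  (3,4): δ = 132.52°  ·
  (3,5): δ = 85.79°  ·
  (3,6): δ = 53.03°  ✓
  (4,5): δ = 133.27°  ·
  (4,6): δ = 100.52°  ·
  (5,6): δ = 147.25°  ·
antipodal pairs: 8

count = 8; pairs: (0,2), (0,3), (1,3), (1,4), (1,5), (2,5), (2,6), (3,6)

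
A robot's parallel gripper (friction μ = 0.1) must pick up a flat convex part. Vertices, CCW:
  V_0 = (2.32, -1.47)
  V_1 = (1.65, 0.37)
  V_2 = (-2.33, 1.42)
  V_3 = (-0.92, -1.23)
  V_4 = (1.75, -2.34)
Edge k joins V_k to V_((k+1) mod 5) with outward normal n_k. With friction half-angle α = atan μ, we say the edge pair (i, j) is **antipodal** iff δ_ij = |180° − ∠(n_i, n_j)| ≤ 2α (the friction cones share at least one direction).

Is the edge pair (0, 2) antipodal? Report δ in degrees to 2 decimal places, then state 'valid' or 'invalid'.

δ = 8.01°, valid

α = atan 0.1 = 5.71°;  2α = 11.42°
edge 0: e_0 = (-0.67, +1.84);  n_0 = (+0.9396, +0.3422)
edge 2: e_2 = (+1.41, -2.65);  n_2 = (-0.8828, -0.4697)
∠(n_0, n_2) = 171.99°
δ = |180° − 171.99°| = 8.01°
8.01° ≤ 2α = 11.42°  →  valid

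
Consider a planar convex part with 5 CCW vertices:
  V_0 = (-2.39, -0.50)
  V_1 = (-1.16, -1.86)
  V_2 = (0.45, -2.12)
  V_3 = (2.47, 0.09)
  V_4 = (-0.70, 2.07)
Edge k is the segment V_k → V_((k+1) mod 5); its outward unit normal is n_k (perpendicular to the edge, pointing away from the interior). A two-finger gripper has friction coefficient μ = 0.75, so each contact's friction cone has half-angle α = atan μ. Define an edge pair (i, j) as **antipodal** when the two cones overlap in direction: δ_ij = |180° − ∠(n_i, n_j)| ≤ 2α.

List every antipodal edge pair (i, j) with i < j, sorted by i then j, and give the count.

count = 4; pairs: (0,3), (1,3), (1,4), (2,4)

α = atan 0.75 = 36.87°;  2α = 73.74°
n_0 = (-0.7417, -0.6708)
n_1 = (-0.1594, -0.9872)
n_2 = (+0.7381, -0.6747)
n_3 = (+0.5298, +0.8481)
n_4 = (-0.8355, +0.5494)
  (0,1): δ = 141.30°  ·
  (0,2): δ = 84.55°  ·
  (0,3): δ = 15.88°  ✓
  (0,4): δ = 104.55°  ·
  (1,2): δ = 123.25°  ·
  (1,3): δ = 22.82°  ✓
  (1,4): δ = 65.85°  ✓
  (2,3): δ = 79.56°  ·
  (2,4): δ = 9.10°  ✓
  (3,4): δ = 91.34°  ·
antipodal pairs: 4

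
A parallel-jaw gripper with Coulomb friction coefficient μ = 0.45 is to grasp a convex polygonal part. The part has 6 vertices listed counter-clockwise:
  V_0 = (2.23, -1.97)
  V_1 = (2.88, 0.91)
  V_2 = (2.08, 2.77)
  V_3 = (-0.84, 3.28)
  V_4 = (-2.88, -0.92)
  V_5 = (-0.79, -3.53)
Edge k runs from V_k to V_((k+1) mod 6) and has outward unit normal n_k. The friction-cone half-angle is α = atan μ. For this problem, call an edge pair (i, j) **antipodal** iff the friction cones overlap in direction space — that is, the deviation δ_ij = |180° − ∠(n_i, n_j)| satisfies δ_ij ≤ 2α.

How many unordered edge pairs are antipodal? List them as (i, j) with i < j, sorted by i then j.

α = atan 0.45 = 24.23°;  2α = 48.46°
n_0 = (+0.9755, -0.2202)
n_1 = (+0.9186, +0.3951)
n_2 = (+0.1721, +0.9851)
n_3 = (-0.8995, +0.4369)
n_4 = (-0.7806, -0.6251)
n_5 = (+0.4589, -0.8885)
  (0,1): δ = 144.01°  ·
  (0,2): δ = 87.19°  ·
  (0,3): δ = 13.19°  ✓
  (0,4): δ = 51.40°  ·
  (0,5): δ = 130.04°  ·
  (1,2): δ = 123.18°  ·
  (1,3): δ = 49.18°  ·
  (1,4): δ = 15.41°  ✓
  (1,5): δ = 94.05°  ·
  (2,3): δ = 106.00°  ·
  (2,4): δ = 41.41°  ✓
  (2,5): δ = 37.23°  ✓
  (3,4): δ = 115.41°  ·
  (3,5): δ = 36.77°  ✓
  (4,5): δ = 101.37°  ·
antipodal pairs: 5

count = 5; pairs: (0,3), (1,4), (2,4), (2,5), (3,5)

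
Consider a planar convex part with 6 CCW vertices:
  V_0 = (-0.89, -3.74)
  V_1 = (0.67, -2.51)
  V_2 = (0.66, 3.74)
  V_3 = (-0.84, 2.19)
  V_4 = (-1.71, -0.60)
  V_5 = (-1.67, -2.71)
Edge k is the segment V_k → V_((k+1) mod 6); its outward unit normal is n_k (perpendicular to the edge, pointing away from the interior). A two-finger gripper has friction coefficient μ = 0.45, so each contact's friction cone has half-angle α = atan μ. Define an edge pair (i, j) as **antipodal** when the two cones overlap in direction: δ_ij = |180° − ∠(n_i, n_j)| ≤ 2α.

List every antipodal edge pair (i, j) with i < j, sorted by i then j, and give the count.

count = 6; pairs: (0,2), (0,3), (1,2), (1,3), (1,4), (1,5)

α = atan 0.45 = 24.23°;  2α = 48.46°
n_0 = (+0.6192, -0.7853)
n_1 = (+1.0000, +0.0016)
n_2 = (-0.7186, +0.6954)
n_3 = (-0.9547, +0.2977)
n_4 = (-0.9998, -0.0190)
n_5 = (-0.7972, -0.6037)
  (0,1): δ = 128.16°  ·
  (0,2): δ = 7.68°  ✓
  (0,3): δ = 34.43°  ✓
  (0,4): δ = 52.83°  ·
  (0,5): δ = 88.88°  ·
  (1,2): δ = 44.15°  ✓
  (1,3): δ = 17.41°  ✓
  (1,4): δ = 0.99°  ✓
  (1,5): δ = 37.04°  ✓
  (2,3): δ = 153.26°  ·
  (2,4): δ = 134.85°  ·
  (2,5): δ = 98.80°  ·
  (3,4): δ = 161.60°  ·
  (3,5): δ = 125.55°  ·
  (4,5): δ = 143.95°  ·
antipodal pairs: 6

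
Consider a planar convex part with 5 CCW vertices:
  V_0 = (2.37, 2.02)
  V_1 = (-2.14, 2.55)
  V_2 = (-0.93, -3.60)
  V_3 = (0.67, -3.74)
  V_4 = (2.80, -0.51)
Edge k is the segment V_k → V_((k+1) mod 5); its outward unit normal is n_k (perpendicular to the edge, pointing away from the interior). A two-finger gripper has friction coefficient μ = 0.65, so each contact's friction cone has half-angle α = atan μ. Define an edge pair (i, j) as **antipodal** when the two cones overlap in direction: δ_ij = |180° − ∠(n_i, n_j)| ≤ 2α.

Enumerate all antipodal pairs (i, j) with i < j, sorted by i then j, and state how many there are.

count = 4; pairs: (0,2), (0,3), (1,3), (1,4)

α = atan 0.65 = 33.02°;  2α = 66.05°
n_0 = (+0.1167, +0.9932)
n_1 = (-0.9812, -0.1930)
n_2 = (-0.0872, -0.9962)
n_3 = (+0.8348, -0.5505)
n_4 = (+0.9859, +0.1676)
  (0,1): δ = 72.17°  ·
  (0,2): δ = 1.70°  ✓
  (0,3): δ = 63.30°  ✓
  (0,4): δ = 106.35°  ·
  (1,2): δ = 106.13°  ·
  (1,3): δ = 44.53°  ✓
  (1,4): δ = 1.48°  ✓
  (2,3): δ = 118.40°  ·
  (2,4): δ = 75.35°  ·
  (3,4): δ = 136.95°  ·
antipodal pairs: 4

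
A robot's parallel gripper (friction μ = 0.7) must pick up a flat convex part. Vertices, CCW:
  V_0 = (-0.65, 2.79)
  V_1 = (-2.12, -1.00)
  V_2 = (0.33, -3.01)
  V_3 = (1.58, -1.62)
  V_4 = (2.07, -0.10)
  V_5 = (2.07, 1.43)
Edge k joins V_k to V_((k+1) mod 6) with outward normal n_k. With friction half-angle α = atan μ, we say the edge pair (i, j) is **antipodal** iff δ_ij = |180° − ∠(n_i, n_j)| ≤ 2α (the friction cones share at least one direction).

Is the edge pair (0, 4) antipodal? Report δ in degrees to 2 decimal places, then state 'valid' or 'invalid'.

α = atan 0.7 = 34.99°;  2α = 69.98°
edge 0: e_0 = (-1.47, -3.79);  n_0 = (-0.9323, +0.3616)
edge 4: e_4 = (+0.00, +1.53);  n_4 = (+1.0000, -0.0000)
∠(n_0, n_4) = 158.80°
δ = |180° − 158.80°| = 21.20°
21.20° ≤ 2α = 69.98°  →  valid

δ = 21.20°, valid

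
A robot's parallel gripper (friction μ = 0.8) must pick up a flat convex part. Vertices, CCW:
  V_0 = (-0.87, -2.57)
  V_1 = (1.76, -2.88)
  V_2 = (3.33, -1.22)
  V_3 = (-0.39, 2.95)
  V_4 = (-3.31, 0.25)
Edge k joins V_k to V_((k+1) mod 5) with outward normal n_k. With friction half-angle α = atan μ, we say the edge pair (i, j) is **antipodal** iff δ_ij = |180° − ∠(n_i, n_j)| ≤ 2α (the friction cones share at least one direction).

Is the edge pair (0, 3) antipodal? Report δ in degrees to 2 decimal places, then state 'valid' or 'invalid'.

δ = 49.48°, valid

α = atan 0.8 = 38.66°;  2α = 77.32°
edge 0: e_0 = (+2.63, -0.31);  n_0 = (-0.1171, -0.9931)
edge 3: e_3 = (-2.92, -2.70);  n_3 = (-0.6789, +0.7342)
∠(n_0, n_3) = 130.52°
δ = |180° − 130.52°| = 49.48°
49.48° ≤ 2α = 77.32°  →  valid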